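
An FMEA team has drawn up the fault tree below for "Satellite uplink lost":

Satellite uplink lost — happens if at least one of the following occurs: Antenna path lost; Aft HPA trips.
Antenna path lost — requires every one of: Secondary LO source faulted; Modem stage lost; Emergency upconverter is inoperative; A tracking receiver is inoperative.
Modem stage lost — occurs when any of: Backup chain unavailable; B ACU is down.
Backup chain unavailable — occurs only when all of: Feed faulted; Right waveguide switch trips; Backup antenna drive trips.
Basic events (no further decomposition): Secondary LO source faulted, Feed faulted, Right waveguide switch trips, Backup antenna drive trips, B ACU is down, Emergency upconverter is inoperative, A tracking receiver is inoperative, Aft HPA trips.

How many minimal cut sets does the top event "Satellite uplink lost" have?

Backup chain unavailable [AND]: one cut set from each child combined → 1 × 1 × 1 = 1 cut set(s).
Modem stage lost [OR]: union of children's cut sets → 2 cut set(s).
Antenna path lost [AND]: one cut set from each child combined → 1 × 2 × 1 × 1 = 2 cut set(s).
Satellite uplink lost [OR]: union of children's cut sets → 3 cut set(s).
Minimal cut sets: {A tracking receiver is inoperative, Backup antenna drive trips, Emergency upconverter is inoperative, Feed faulted, Right waveguide switch trips, Secondary LO source faulted}; {A tracking receiver is inoperative, B ACU is down, Emergency upconverter is inoperative, Secondary LO source faulted}; {Aft HPA trips}.

3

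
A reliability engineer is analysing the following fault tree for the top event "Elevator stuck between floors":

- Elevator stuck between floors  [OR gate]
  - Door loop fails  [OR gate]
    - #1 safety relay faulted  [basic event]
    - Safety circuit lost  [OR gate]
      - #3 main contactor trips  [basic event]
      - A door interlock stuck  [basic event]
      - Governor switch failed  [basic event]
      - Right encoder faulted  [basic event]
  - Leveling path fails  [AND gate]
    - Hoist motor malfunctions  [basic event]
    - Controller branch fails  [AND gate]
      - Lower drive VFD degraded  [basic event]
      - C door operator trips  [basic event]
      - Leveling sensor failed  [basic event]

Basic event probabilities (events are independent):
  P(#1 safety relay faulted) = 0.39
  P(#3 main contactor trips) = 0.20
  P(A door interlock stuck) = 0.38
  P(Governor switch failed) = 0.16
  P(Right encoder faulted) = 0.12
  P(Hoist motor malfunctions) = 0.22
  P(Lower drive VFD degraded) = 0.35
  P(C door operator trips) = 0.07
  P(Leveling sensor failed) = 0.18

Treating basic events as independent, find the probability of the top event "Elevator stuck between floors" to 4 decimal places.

0.7766

P(Safety circuit lost) [OR] = 1 − (1−0.20) × (1−0.38) × (1−0.16) × (1−0.12) = 0.633357
P(Door loop fails) [OR] = 1 − (1−0.39) × (1−0.633357) = 0.776348
P(Controller branch fails) [AND] = 0.35 × 0.07 × 0.18 = 0.004410
P(Leveling path fails) [AND] = 0.22 × 0.004410 = 0.000970
P(Elevator stuck between floors) [OR] = 1 − (1−0.776348) × (1−0.000970) = 0.776565
Rounded to 4 decimal places: P(Elevator stuck between floors) ≈ 0.7766.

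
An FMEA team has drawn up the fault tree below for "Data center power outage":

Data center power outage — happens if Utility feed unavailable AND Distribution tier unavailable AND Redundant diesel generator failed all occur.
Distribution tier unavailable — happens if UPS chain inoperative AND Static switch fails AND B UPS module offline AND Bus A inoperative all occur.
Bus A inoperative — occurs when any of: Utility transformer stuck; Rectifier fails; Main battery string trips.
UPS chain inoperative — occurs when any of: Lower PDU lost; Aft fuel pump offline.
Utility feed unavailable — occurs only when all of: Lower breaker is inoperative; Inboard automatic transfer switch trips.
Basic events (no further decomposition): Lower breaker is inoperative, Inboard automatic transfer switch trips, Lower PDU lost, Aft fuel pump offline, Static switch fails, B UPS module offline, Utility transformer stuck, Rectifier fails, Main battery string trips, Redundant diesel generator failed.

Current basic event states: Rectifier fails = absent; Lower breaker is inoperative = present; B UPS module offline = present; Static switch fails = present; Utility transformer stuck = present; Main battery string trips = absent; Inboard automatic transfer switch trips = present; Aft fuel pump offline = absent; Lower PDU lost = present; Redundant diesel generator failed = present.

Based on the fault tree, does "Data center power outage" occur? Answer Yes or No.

Utility feed unavailable [AND]: Lower breaker is inoperative=occurs, Inboard automatic transfer switch trips=occurs → all inputs occur → occurs.
UPS chain inoperative [OR]: Lower PDU lost=occurs, Aft fuel pump offline=not → at least one input occurs → occurs.
Bus A inoperative [OR]: Utility transformer stuck=occurs, Rectifier fails=not, Main battery string trips=not → at least one input occurs → occurs.
Distribution tier unavailable [AND]: UPS chain inoperative=occurs, Static switch fails=occurs, B UPS module offline=occurs, Bus A inoperative=occurs → all inputs occur → occurs.
Data center power outage [AND]: Utility feed unavailable=occurs, Distribution tier unavailable=occurs, Redundant diesel generator failed=occurs → all inputs occur → occurs.

Yes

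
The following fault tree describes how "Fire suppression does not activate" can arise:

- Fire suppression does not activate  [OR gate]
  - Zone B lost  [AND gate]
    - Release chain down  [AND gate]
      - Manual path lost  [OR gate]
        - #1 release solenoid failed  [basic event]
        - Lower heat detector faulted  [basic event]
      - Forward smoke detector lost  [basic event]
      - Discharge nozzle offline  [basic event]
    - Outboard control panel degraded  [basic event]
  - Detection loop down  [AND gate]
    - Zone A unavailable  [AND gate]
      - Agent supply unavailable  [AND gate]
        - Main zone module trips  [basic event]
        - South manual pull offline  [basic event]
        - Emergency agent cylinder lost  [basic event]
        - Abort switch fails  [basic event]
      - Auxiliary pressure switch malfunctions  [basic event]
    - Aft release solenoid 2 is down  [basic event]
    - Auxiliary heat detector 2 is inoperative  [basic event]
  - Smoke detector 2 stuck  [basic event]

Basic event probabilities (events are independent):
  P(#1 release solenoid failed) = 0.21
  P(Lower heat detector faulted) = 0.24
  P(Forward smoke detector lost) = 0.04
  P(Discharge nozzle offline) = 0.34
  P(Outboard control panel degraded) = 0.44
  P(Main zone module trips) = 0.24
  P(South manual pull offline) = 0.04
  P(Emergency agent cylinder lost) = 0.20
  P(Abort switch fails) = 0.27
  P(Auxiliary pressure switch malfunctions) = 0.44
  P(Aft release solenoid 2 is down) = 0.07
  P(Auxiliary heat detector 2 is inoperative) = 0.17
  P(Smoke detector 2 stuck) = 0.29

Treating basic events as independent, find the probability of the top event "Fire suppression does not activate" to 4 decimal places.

P(Manual path lost) [OR] = 1 − (1−0.21) × (1−0.24) = 0.399600
P(Release chain down) [AND] = 0.399600 × 0.04 × 0.34 = 0.005435
P(Zone B lost) [AND] = 0.005435 × 0.44 = 0.002391
P(Agent supply unavailable) [AND] = 0.24 × 0.04 × 0.20 × 0.27 = 0.000518
P(Zone A unavailable) [AND] = 0.000518 × 0.44 = 0.000228
P(Detection loop down) [AND] = 0.000228 × 0.07 × 0.17 = 0.000003
P(Fire suppression does not activate) [OR] = 1 − (1−0.002391) × (1−0.000003) × (1−0.29) = 0.291700
Rounded to 4 decimal places: P(Fire suppression does not activate) ≈ 0.2917.

0.2917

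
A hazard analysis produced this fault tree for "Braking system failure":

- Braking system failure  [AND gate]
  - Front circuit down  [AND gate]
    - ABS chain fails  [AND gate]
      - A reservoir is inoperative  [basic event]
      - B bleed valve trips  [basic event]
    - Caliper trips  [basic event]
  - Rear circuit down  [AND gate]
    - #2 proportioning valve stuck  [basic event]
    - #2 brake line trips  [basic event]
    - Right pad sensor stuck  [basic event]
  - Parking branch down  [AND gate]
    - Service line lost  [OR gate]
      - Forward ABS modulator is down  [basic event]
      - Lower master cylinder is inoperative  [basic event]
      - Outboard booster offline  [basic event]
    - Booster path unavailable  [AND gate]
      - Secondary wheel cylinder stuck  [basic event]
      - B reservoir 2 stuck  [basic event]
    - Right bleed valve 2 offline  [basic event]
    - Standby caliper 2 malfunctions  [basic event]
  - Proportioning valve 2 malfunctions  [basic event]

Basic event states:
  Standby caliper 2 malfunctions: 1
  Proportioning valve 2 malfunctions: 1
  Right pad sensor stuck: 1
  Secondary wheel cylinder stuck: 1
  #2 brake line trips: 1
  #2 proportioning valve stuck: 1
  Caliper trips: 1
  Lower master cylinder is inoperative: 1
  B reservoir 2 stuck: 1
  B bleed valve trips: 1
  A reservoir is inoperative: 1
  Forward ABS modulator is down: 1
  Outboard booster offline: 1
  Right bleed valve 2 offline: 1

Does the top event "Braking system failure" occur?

ABS chain fails [AND]: A reservoir is inoperative=occurs, B bleed valve trips=occurs → all inputs occur → occurs.
Front circuit down [AND]: ABS chain fails=occurs, Caliper trips=occurs → all inputs occur → occurs.
Rear circuit down [AND]: #2 proportioning valve stuck=occurs, #2 brake line trips=occurs, Right pad sensor stuck=occurs → all inputs occur → occurs.
Service line lost [OR]: Forward ABS modulator is down=occurs, Lower master cylinder is inoperative=occurs, Outboard booster offline=occurs → at least one input occurs → occurs.
Booster path unavailable [AND]: Secondary wheel cylinder stuck=occurs, B reservoir 2 stuck=occurs → all inputs occur → occurs.
Parking branch down [AND]: Service line lost=occurs, Booster path unavailable=occurs, Right bleed valve 2 offline=occurs, Standby caliper 2 malfunctions=occurs → all inputs occur → occurs.
Braking system failure [AND]: Front circuit down=occurs, Rear circuit down=occurs, Parking branch down=occurs, Proportioning valve 2 malfunctions=occurs → all inputs occur → occurs.

Yes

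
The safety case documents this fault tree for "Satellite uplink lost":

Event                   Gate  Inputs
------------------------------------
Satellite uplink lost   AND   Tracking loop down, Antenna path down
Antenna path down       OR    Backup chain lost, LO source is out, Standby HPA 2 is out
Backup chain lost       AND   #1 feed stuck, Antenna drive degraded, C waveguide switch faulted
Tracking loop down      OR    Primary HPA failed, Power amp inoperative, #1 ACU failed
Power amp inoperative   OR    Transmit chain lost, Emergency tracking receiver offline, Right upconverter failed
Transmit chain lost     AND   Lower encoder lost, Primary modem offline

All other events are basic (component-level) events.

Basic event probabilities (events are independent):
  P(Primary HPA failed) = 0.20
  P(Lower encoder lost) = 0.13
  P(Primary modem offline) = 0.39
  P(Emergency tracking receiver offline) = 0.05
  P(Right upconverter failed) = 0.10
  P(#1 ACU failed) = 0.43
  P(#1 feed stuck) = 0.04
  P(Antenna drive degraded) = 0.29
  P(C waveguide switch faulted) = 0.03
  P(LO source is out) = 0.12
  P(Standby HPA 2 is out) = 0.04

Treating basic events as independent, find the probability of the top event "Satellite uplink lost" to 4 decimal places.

0.0979

P(Transmit chain lost) [AND] = 0.13 × 0.39 = 0.050700
P(Power amp inoperative) [OR] = 1 − (1−0.050700) × (1−0.05) × (1−0.10) = 0.188349
P(Tracking loop down) [OR] = 1 − (1−0.20) × (1−0.188349) × (1−0.43) = 0.629887
P(Backup chain lost) [AND] = 0.04 × 0.29 × 0.03 = 0.000348
P(Antenna path down) [OR] = 1 − (1−0.000348) × (1−0.12) × (1−0.04) = 0.155494
P(Satellite uplink lost) [AND] = 0.629887 × 0.155494 = 0.097944
Rounded to 4 decimal places: P(Satellite uplink lost) ≈ 0.0979.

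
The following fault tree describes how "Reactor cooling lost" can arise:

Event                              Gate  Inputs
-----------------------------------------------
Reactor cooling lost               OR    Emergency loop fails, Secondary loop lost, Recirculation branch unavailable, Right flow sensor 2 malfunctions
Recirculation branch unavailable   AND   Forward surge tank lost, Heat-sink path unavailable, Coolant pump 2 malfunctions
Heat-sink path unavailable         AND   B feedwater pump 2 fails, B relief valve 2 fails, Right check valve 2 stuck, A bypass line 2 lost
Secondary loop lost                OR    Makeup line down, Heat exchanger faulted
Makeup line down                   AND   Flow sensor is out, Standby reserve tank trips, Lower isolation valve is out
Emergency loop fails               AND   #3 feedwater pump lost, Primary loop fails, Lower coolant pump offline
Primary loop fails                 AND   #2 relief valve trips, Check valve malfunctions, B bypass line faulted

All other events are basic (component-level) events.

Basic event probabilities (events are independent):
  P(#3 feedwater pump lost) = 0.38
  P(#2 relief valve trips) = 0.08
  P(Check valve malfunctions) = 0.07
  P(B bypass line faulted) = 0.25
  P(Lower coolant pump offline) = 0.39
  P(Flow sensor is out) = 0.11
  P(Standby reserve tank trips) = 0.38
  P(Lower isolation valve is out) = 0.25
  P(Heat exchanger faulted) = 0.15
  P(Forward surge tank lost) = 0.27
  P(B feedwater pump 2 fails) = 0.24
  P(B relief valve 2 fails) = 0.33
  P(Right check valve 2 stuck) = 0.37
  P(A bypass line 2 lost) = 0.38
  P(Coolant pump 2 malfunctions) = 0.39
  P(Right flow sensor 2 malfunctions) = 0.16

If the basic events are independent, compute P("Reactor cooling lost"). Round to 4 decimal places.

P(Primary loop fails) [AND] = 0.08 × 0.07 × 0.25 = 0.001400
P(Emergency loop fails) [AND] = 0.38 × 0.001400 × 0.39 = 0.000207
P(Makeup line down) [AND] = 0.11 × 0.38 × 0.25 = 0.010450
P(Secondary loop lost) [OR] = 1 − (1−0.010450) × (1−0.15) = 0.158883
P(Heat-sink path unavailable) [AND] = 0.24 × 0.33 × 0.37 × 0.38 = 0.011136
P(Recirculation branch unavailable) [AND] = 0.27 × 0.011136 × 0.39 = 0.001173
P(Reactor cooling lost) [OR] = 1 − (1−0.000207) × (1−0.158883) × (1−0.001173) × (1−0.16) = 0.294437
Rounded to 4 decimal places: P(Reactor cooling lost) ≈ 0.2944.

0.2944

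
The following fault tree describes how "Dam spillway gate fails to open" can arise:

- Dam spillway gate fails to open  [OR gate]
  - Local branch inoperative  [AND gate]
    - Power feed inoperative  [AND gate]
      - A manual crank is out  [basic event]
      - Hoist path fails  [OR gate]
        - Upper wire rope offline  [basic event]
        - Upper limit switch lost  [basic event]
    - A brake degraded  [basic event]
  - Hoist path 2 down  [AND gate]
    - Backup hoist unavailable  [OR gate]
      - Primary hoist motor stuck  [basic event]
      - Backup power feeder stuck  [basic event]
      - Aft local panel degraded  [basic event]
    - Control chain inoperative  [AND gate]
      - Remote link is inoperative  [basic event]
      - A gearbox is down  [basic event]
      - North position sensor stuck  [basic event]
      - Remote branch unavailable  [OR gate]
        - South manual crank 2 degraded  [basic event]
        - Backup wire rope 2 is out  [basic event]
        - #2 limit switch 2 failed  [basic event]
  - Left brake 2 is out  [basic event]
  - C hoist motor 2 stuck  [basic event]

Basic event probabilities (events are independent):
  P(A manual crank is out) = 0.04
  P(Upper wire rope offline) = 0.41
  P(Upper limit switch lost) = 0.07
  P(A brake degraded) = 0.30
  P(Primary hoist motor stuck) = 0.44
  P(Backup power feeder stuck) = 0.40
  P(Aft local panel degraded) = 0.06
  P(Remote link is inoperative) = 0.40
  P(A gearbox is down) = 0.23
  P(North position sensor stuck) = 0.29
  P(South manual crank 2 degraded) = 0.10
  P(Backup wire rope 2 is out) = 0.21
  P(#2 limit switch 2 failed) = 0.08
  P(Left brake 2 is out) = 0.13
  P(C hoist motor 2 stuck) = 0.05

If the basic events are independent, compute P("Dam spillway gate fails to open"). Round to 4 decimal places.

0.1832

P(Hoist path fails) [OR] = 1 − (1−0.41) × (1−0.07) = 0.451300
P(Power feed inoperative) [AND] = 0.04 × 0.451300 = 0.018052
P(Local branch inoperative) [AND] = 0.018052 × 0.30 = 0.005416
P(Backup hoist unavailable) [OR] = 1 − (1−0.44) × (1−0.40) × (1−0.06) = 0.684160
P(Remote branch unavailable) [OR] = 1 − (1−0.10) × (1−0.21) × (1−0.08) = 0.345880
P(Control chain inoperative) [AND] = 0.40 × 0.23 × 0.29 × 0.345880 = 0.009228
P(Hoist path 2 down) [AND] = 0.684160 × 0.009228 = 0.006313
P(Dam spillway gate fails to open) [OR] = 1 − (1−0.005416) × (1−0.006313) × (1−0.13) × (1−0.05) = 0.183166
Rounded to 4 decimal places: P(Dam spillway gate fails to open) ≈ 0.1832.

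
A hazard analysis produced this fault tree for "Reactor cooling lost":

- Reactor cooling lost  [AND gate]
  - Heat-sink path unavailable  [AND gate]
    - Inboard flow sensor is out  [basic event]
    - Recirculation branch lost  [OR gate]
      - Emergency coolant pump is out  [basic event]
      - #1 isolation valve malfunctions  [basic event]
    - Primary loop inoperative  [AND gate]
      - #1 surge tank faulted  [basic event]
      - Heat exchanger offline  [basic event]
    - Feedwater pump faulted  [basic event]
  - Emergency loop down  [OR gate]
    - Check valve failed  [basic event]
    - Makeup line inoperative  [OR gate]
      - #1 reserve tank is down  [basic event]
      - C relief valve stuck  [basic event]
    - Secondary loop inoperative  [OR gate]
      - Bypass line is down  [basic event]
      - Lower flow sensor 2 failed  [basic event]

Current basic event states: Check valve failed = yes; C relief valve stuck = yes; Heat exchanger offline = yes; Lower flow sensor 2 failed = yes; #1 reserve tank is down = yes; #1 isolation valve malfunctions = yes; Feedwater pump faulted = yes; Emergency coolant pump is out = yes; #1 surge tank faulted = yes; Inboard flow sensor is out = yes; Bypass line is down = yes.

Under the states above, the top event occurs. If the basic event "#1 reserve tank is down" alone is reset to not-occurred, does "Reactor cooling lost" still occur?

Counterfactual: set "#1 reserve tank is down" to not occurred.
Recirculation branch lost [OR]: Emergency coolant pump is out=occurs, #1 isolation valve malfunctions=occurs → at least one input occurs → occurs.
Primary loop inoperative [AND]: #1 surge tank faulted=occurs, Heat exchanger offline=occurs → all inputs occur → occurs.
Heat-sink path unavailable [AND]: Inboard flow sensor is out=occurs, Recirculation branch lost=occurs, Primary loop inoperative=occurs, Feedwater pump faulted=occurs → all inputs occur → occurs.
Makeup line inoperative [OR]: #1 reserve tank is down=not, C relief valve stuck=occurs → at least one input occurs → occurs.
Secondary loop inoperative [OR]: Bypass line is down=occurs, Lower flow sensor 2 failed=occurs → at least one input occurs → occurs.
Emergency loop down [OR]: Check valve failed=occurs, Makeup line inoperative=occurs, Secondary loop inoperative=occurs → at least one input occurs → occurs.
Reactor cooling lost [AND]: Heat-sink path unavailable=occurs, Emergency loop down=occurs → all inputs occur → occurs.

Yes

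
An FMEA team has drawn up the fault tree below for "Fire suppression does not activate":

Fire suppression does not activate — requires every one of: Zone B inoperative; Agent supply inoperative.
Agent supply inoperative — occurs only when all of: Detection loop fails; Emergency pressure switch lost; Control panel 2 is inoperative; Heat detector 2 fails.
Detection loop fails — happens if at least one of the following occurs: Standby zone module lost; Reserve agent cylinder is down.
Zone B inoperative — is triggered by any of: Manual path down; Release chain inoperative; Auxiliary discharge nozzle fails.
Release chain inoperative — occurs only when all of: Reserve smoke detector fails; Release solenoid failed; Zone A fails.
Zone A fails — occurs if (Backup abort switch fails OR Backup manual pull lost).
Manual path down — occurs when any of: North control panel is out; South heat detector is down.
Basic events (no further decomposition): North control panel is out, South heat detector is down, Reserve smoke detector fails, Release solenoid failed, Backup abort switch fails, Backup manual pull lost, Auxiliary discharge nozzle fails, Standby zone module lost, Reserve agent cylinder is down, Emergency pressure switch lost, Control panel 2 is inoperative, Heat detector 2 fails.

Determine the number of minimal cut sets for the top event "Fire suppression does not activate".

Manual path down [OR]: union of children's cut sets → 2 cut set(s).
Zone A fails [OR]: union of children's cut sets → 2 cut set(s).
Release chain inoperative [AND]: one cut set from each child combined → 1 × 1 × 2 = 2 cut set(s).
Zone B inoperative [OR]: union of children's cut sets → 5 cut set(s).
Detection loop fails [OR]: union of children's cut sets → 2 cut set(s).
Agent supply inoperative [AND]: one cut set from each child combined → 2 × 1 × 1 × 1 = 2 cut set(s).
Fire suppression does not activate [AND]: one cut set from each child combined → 5 × 2 = 10 cut set(s).
Minimal cut sets: {Control panel 2 is inoperative, Emergency pressure switch lost, Heat detector 2 fails, North control panel is out, Standby zone module lost}; {Control panel 2 is inoperative, Emergency pressure switch lost, Heat detector 2 fails, North control panel is out, Reserve agent cylinder is down}; {Control panel 2 is inoperative, Emergency pressure switch lost, Heat detector 2 fails, South heat detector is down, Standby zone module lost}; {Control panel 2 is inoperative, Emergency pressure switch lost, Heat detector 2 fails, Reserve agent cylinder is down, South heat detector is down}; {Backup abort switch fails, Control panel 2 is inoperative, Emergency pressure switch lost, Heat detector 2 fails, Release solenoid failed, Reserve smoke detector fails, Standby zone module lost}; {Backup abort switch fails, Control panel 2 is inoperative, Emergency pressure switch lost, Heat detector 2 fails, Release solenoid failed, Reserve agent cylinder is down, Reserve smoke detector fails}; {Backup manual pull lost, Control panel 2 is inoperative, Emergency pressure switch lost, Heat detector 2 fails, Release solenoid failed, Reserve smoke detector fails, Standby zone module lost}; {Backup manual pull lost, Control panel 2 is inoperative, Emergency pressure switch lost, Heat detector 2 fails, Release solenoid failed, Reserve agent cylinder is down, Reserve smoke detector fails}; {Auxiliary discharge nozzle fails, Control panel 2 is inoperative, Emergency pressure switch lost, Heat detector 2 fails, Standby zone module lost}; {Auxiliary discharge nozzle fails, Control panel 2 is inoperative, Emergency pressure switch lost, Heat detector 2 fails, Reserve agent cylinder is down}.

10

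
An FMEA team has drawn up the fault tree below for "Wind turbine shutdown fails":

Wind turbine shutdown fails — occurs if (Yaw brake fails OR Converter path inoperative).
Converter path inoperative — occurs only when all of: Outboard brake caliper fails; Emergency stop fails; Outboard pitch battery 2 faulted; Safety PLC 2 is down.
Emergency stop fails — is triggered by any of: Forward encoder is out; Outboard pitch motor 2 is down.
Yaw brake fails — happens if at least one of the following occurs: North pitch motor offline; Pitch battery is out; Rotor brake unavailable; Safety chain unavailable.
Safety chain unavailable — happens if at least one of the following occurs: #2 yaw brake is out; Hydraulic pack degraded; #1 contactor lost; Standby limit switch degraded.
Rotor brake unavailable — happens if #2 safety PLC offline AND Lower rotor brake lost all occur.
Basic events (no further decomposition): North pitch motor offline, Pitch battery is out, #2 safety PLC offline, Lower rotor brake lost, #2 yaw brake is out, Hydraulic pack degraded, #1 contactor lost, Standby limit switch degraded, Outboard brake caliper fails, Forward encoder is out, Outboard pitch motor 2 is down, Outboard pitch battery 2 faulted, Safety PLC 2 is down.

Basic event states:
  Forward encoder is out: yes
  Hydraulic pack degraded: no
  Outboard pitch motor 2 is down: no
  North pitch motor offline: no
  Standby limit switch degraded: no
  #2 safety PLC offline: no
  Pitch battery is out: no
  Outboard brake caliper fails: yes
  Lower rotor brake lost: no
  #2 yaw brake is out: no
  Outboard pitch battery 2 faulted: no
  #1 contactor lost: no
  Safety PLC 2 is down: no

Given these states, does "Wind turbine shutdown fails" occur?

No

Rotor brake unavailable [AND]: #2 safety PLC offline=not, Lower rotor brake lost=not → not all inputs occur → does not occur.
Safety chain unavailable [OR]: #2 yaw brake is out=not, Hydraulic pack degraded=not, #1 contactor lost=not, Standby limit switch degraded=not → no input occurs → does not occur.
Yaw brake fails [OR]: North pitch motor offline=not, Pitch battery is out=not, Rotor brake unavailable=not, Safety chain unavailable=not → no input occurs → does not occur.
Emergency stop fails [OR]: Forward encoder is out=occurs, Outboard pitch motor 2 is down=not → at least one input occurs → occurs.
Converter path inoperative [AND]: Outboard brake caliper fails=occurs, Emergency stop fails=occurs, Outboard pitch battery 2 faulted=not, Safety PLC 2 is down=not → not all inputs occur → does not occur.
Wind turbine shutdown fails [OR]: Yaw brake fails=not, Converter path inoperative=not → no input occurs → does not occur.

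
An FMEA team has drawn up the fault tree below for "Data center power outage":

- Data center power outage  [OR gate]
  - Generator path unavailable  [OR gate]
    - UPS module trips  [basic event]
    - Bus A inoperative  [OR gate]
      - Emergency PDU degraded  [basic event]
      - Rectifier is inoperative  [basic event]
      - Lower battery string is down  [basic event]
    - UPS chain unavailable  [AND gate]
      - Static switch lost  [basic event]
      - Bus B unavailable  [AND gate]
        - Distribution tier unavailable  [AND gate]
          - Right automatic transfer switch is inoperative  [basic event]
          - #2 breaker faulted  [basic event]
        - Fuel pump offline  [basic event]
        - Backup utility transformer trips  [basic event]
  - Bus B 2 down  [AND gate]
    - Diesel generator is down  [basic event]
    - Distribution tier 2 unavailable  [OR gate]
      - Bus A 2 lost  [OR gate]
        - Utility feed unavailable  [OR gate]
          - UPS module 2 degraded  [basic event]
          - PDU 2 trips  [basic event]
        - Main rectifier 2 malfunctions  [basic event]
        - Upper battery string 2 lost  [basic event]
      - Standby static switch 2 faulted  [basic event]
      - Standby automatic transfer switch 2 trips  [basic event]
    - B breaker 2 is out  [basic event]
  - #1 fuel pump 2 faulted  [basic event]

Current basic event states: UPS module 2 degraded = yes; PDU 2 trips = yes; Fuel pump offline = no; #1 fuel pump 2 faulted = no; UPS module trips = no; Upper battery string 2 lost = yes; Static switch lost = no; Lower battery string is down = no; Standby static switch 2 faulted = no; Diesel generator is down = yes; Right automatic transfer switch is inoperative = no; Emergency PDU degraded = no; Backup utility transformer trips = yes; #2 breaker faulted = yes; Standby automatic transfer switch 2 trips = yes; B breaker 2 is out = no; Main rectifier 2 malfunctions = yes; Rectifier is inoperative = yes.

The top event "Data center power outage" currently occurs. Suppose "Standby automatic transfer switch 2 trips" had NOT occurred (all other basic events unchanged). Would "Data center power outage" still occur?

Counterfactual: set "Standby automatic transfer switch 2 trips" to not occurred.
Bus A inoperative [OR]: Emergency PDU degraded=not, Rectifier is inoperative=occurs, Lower battery string is down=not → at least one input occurs → occurs.
Distribution tier unavailable [AND]: Right automatic transfer switch is inoperative=not, #2 breaker faulted=occurs → not all inputs occur → does not occur.
Bus B unavailable [AND]: Distribution tier unavailable=not, Fuel pump offline=not, Backup utility transformer trips=occurs → not all inputs occur → does not occur.
UPS chain unavailable [AND]: Static switch lost=not, Bus B unavailable=not → not all inputs occur → does not occur.
Generator path unavailable [OR]: UPS module trips=not, Bus A inoperative=occurs, UPS chain unavailable=not → at least one input occurs → occurs.
Utility feed unavailable [OR]: UPS module 2 degraded=occurs, PDU 2 trips=occurs → at least one input occurs → occurs.
Bus A 2 lost [OR]: Utility feed unavailable=occurs, Main rectifier 2 malfunctions=occurs, Upper battery string 2 lost=occurs → at least one input occurs → occurs.
Distribution tier 2 unavailable [OR]: Bus A 2 lost=occurs, Standby static switch 2 faulted=not, Standby automatic transfer switch 2 trips=not → at least one input occurs → occurs.
Bus B 2 down [AND]: Diesel generator is down=occurs, Distribution tier 2 unavailable=occurs, B breaker 2 is out=not → not all inputs occur → does not occur.
Data center power outage [OR]: Generator path unavailable=occurs, Bus B 2 down=not, #1 fuel pump 2 faulted=not → at least one input occurs → occurs.

Yes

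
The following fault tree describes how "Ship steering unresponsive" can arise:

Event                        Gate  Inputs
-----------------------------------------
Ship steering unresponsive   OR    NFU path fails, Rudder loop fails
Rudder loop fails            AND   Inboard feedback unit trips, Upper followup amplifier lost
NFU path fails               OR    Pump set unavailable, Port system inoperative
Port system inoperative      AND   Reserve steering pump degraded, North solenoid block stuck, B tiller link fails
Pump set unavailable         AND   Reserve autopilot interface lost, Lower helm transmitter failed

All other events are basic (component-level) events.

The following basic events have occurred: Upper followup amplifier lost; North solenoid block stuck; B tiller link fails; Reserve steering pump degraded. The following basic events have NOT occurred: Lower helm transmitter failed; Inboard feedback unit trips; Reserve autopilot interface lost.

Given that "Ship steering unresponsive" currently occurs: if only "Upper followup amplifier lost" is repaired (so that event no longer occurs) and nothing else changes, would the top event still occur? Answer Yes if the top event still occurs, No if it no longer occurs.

Yes

Counterfactual: set "Upper followup amplifier lost" to not occurred.
Pump set unavailable [AND]: Reserve autopilot interface lost=not, Lower helm transmitter failed=not → not all inputs occur → does not occur.
Port system inoperative [AND]: Reserve steering pump degraded=occurs, North solenoid block stuck=occurs, B tiller link fails=occurs → all inputs occur → occurs.
NFU path fails [OR]: Pump set unavailable=not, Port system inoperative=occurs → at least one input occurs → occurs.
Rudder loop fails [AND]: Inboard feedback unit trips=not, Upper followup amplifier lost=not → not all inputs occur → does not occur.
Ship steering unresponsive [OR]: NFU path fails=occurs, Rudder loop fails=not → at least one input occurs → occurs.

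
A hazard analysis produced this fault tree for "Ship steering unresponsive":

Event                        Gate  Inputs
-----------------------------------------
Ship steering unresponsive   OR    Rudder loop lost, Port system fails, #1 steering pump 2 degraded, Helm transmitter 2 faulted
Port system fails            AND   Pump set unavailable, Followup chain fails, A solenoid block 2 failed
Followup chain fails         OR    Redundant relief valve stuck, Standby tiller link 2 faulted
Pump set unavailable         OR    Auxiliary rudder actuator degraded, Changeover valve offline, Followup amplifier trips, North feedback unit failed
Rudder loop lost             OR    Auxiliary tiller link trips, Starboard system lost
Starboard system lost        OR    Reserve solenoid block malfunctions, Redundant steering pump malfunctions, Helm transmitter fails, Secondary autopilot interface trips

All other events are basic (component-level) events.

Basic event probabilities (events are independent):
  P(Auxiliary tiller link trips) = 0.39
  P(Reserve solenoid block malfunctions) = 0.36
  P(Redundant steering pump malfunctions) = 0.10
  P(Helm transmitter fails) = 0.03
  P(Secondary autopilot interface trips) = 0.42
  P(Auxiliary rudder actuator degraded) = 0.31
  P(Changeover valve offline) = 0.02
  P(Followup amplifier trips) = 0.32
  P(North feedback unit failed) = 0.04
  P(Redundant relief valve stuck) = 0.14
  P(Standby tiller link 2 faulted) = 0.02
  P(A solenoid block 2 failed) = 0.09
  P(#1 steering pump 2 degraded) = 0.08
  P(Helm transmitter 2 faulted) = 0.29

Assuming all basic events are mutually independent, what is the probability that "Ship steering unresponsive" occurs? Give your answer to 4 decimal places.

P(Starboard system lost) [OR] = 1 − (1−0.36) × (1−0.10) × (1−0.03) × (1−0.42) = 0.675942
P(Rudder loop lost) [OR] = 1 − (1−0.39) × (1−0.675942) = 0.802325
P(Pump set unavailable) [OR] = 1 − (1−0.31) × (1−0.02) × (1−0.32) × (1−0.04) = 0.558577
P(Followup chain fails) [OR] = 1 − (1−0.14) × (1−0.02) = 0.157200
P(Port system fails) [AND] = 0.558577 × 0.157200 × 0.09 = 0.007903
P(Ship steering unresponsive) [OR] = 1 − (1−0.802325) × (1−0.007903) × (1−0.08) × (1−0.29) = 0.871899
Rounded to 4 decimal places: P(Ship steering unresponsive) ≈ 0.8719.

0.8719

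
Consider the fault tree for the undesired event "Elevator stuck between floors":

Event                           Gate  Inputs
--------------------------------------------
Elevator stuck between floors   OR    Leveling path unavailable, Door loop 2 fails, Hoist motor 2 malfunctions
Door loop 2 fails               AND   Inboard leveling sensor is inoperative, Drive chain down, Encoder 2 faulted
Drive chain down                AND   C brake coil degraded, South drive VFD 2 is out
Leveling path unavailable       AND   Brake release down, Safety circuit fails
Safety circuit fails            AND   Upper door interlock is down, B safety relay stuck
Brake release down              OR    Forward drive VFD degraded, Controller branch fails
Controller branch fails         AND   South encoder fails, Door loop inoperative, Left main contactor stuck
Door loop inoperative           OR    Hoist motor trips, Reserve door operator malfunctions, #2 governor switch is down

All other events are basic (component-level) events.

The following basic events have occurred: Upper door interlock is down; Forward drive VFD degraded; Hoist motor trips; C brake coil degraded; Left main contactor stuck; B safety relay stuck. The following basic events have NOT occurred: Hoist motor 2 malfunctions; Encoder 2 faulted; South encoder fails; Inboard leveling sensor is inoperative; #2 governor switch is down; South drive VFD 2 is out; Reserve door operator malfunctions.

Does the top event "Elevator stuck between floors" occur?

Yes

Door loop inoperative [OR]: Hoist motor trips=occurs, Reserve door operator malfunctions=not, #2 governor switch is down=not → at least one input occurs → occurs.
Controller branch fails [AND]: South encoder fails=not, Door loop inoperative=occurs, Left main contactor stuck=occurs → not all inputs occur → does not occur.
Brake release down [OR]: Forward drive VFD degraded=occurs, Controller branch fails=not → at least one input occurs → occurs.
Safety circuit fails [AND]: Upper door interlock is down=occurs, B safety relay stuck=occurs → all inputs occur → occurs.
Leveling path unavailable [AND]: Brake release down=occurs, Safety circuit fails=occurs → all inputs occur → occurs.
Drive chain down [AND]: C brake coil degraded=occurs, South drive VFD 2 is out=not → not all inputs occur → does not occur.
Door loop 2 fails [AND]: Inboard leveling sensor is inoperative=not, Drive chain down=not, Encoder 2 faulted=not → not all inputs occur → does not occur.
Elevator stuck between floors [OR]: Leveling path unavailable=occurs, Door loop 2 fails=not, Hoist motor 2 malfunctions=not → at least one input occurs → occurs.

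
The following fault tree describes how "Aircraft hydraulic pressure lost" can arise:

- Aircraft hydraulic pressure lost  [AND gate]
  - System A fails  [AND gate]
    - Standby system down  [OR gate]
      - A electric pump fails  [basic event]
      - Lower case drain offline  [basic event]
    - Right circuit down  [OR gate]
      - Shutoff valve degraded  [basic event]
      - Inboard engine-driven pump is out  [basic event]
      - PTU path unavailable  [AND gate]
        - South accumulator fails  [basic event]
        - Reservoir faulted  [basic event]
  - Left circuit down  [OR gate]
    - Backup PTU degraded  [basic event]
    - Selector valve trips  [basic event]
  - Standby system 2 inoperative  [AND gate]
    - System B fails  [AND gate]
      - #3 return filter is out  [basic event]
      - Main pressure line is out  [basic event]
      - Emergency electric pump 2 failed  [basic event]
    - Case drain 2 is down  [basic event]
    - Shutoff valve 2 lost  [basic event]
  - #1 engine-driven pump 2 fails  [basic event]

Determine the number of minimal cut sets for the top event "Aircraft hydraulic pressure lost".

Standby system down [OR]: union of children's cut sets → 2 cut set(s).
PTU path unavailable [AND]: one cut set from each child combined → 1 × 1 = 1 cut set(s).
Right circuit down [OR]: union of children's cut sets → 3 cut set(s).
System A fails [AND]: one cut set from each child combined → 2 × 3 = 6 cut set(s).
Left circuit down [OR]: union of children's cut sets → 2 cut set(s).
System B fails [AND]: one cut set from each child combined → 1 × 1 × 1 = 1 cut set(s).
Standby system 2 inoperative [AND]: one cut set from each child combined → 1 × 1 × 1 = 1 cut set(s).
Aircraft hydraulic pressure lost [AND]: one cut set from each child combined → 6 × 2 × 1 × 1 = 12 cut set(s).

12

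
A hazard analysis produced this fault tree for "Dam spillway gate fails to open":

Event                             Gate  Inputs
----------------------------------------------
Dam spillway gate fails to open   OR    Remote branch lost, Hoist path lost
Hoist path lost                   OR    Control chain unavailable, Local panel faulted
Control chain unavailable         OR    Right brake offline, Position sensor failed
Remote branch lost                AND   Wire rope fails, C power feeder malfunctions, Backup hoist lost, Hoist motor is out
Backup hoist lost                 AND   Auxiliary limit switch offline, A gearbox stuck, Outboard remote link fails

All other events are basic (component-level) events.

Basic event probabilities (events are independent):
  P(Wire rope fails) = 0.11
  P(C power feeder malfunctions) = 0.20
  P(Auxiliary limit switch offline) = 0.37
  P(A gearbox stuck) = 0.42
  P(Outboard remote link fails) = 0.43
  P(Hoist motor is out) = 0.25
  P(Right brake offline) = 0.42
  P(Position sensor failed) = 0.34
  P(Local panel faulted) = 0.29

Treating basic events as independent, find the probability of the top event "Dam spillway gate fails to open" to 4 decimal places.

0.7283

P(Backup hoist lost) [AND] = 0.37 × 0.42 × 0.43 = 0.066822
P(Remote branch lost) [AND] = 0.11 × 0.20 × 0.066822 × 0.25 = 0.000368
P(Control chain unavailable) [OR] = 1 − (1−0.42) × (1−0.34) = 0.617200
P(Hoist path lost) [OR] = 1 − (1−0.617200) × (1−0.29) = 0.728212
P(Dam spillway gate fails to open) [OR] = 1 − (1−0.000368) × (1−0.728212) = 0.728312
Rounded to 4 decimal places: P(Dam spillway gate fails to open) ≈ 0.7283.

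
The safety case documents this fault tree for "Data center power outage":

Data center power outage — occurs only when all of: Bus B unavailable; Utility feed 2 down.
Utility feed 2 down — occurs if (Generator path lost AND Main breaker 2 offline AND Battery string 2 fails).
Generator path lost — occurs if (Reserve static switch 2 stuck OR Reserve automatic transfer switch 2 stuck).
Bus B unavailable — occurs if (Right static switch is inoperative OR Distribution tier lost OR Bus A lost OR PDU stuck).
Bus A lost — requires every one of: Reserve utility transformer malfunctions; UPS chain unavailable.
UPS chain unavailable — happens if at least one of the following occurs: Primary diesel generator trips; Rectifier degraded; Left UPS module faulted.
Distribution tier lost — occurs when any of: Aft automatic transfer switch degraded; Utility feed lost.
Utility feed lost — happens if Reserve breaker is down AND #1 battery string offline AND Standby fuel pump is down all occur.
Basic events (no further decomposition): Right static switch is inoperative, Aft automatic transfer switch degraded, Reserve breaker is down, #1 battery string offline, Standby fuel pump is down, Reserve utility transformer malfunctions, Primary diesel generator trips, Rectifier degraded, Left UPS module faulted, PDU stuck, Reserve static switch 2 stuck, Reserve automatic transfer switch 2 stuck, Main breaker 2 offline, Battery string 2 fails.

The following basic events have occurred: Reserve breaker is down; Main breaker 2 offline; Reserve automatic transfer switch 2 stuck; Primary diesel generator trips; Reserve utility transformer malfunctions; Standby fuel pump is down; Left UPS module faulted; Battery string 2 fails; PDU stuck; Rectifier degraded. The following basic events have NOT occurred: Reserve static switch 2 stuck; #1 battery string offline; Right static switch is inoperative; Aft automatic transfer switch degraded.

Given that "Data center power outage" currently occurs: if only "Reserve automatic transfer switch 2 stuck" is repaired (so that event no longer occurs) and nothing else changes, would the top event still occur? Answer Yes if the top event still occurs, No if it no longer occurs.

No

Counterfactual: set "Reserve automatic transfer switch 2 stuck" to not occurred.
Utility feed lost [AND]: Reserve breaker is down=occurs, #1 battery string offline=not, Standby fuel pump is down=occurs → not all inputs occur → does not occur.
Distribution tier lost [OR]: Aft automatic transfer switch degraded=not, Utility feed lost=not → no input occurs → does not occur.
UPS chain unavailable [OR]: Primary diesel generator trips=occurs, Rectifier degraded=occurs, Left UPS module faulted=occurs → at least one input occurs → occurs.
Bus A lost [AND]: Reserve utility transformer malfunctions=occurs, UPS chain unavailable=occurs → all inputs occur → occurs.
Bus B unavailable [OR]: Right static switch is inoperative=not, Distribution tier lost=not, Bus A lost=occurs, PDU stuck=occurs → at least one input occurs → occurs.
Generator path lost [OR]: Reserve static switch 2 stuck=not, Reserve automatic transfer switch 2 stuck=not → no input occurs → does not occur.
Utility feed 2 down [AND]: Generator path lost=not, Main breaker 2 offline=occurs, Battery string 2 fails=occurs → not all inputs occur → does not occur.
Data center power outage [AND]: Bus B unavailable=occurs, Utility feed 2 down=not → not all inputs occur → does not occur.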